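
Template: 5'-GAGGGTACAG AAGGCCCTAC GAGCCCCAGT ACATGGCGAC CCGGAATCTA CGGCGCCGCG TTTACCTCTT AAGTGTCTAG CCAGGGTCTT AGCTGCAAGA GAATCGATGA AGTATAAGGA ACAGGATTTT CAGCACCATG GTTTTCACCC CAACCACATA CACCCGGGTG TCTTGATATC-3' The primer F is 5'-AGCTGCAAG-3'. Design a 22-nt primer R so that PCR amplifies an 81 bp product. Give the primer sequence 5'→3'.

5'-ACACCCGGGTGTATGTGGTTGG-3'

The forward primer binds at positions 91–99, so an 81 bp product ends at position 91 + 81 − 1 = 171.
The reverse primer anneals to the top strand over positions 150–171, i.e. to CCAACCACATACACCCGGGTGT.
Its sequence written 5'→3' is the reverse complement: ACACCCGGGTGTATGTGGTTGG.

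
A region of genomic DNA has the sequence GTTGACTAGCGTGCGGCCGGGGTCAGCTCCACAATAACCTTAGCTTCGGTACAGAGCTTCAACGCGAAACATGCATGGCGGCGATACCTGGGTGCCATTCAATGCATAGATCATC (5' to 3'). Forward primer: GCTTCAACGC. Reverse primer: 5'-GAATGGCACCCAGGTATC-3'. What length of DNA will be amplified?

Scanning the template, GCTTCAACGC occurs at positions 56–65; this primer anneals to the bottom strand there with its 3' end pointing downstream.
Reverse complement of the reverse primer: GATACCTGGGTGCCATTC. This occurs on the top strand at positions 83–100.
Amplicon spans positions 56–100: 45 bp.

45 bp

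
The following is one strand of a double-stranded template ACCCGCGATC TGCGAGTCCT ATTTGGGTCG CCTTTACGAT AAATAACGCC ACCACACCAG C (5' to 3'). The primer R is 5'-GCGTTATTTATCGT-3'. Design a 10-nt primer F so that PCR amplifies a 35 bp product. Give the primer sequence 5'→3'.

5'-AGTCCTATTT-3'

The reverse primer's reverse complement ACGATAAATAACGC matches the template at positions 36–49, so the product ends at position 49.
A 35 bp product then starts at position 49 − 35 + 1 = 15.
The forward primer is identical to the top strand there: AGTCCTATTT.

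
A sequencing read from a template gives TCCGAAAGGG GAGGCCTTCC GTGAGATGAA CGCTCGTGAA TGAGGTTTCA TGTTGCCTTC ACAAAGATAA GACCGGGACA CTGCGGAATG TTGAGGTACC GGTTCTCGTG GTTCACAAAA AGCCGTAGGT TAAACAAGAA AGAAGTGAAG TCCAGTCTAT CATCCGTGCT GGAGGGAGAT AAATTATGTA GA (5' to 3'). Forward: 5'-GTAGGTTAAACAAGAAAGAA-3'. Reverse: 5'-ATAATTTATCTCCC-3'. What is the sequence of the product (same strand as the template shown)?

5'-GTAGGTTAAACAAGAAAGAAGTGAAGTCCAGTCTATCATCCGTGCTGGAGGGAGATAAATTAT-3'

The forward primer matches the template at positions 125–144.
Taking the reverse complement of ATAATTTATCTCCC gives GGGAGATAAATTAT, found at positions 174–187 on the template; the primer anneals here to the top strand with its 3' end pointing upstream.
The product is the template from position 125 through 187 (63 bp).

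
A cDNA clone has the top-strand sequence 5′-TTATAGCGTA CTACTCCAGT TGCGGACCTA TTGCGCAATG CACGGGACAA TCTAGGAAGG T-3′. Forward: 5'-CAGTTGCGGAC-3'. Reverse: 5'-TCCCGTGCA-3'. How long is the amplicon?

Forward primer CAGTTGCGGAC is found on the top strand at positions 17–27.
The reverse primer's reverse complement is TGCACGGGA, which matches the template at positions 39–47.
The product runs from position 17 to position 47, so its length is 47 − 17 + 1 = 31 bp.

31 bp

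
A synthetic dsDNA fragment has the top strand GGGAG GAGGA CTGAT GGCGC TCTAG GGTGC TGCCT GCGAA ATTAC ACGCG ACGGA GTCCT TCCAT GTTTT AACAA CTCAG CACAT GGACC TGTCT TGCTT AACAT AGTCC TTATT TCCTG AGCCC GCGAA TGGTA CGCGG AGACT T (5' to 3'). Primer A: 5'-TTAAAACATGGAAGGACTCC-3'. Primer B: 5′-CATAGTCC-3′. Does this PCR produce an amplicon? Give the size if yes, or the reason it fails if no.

Primer A (TTAAAACATGGAAGGACTCC) has reverse complement GGAGTCCTTCCATGTTTTAA, which matches the top strand at positions 53–72; primer A anneals to the top strand there with its 3' end pointing upstream toward position 53.
Primer B (CATAGTCC) matches the top strand directly at positions 103–110; it anneals to the bottom strand with its 3' end pointing downstream toward position 110.
The 3' ends diverge (primer A extends toward position 1, primer B toward position 146), so the primers never converge on a shared product.

No product — the primers' 3' ends point away from each other.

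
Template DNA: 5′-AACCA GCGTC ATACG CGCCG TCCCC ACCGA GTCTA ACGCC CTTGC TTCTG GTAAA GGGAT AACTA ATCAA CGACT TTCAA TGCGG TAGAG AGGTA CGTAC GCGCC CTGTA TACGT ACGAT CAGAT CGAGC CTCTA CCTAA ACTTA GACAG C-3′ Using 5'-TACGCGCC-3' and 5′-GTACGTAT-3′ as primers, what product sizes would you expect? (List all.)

The forward primer TACGCGCC matches the top strand at positions 12–19, 98–105.
The reverse primer's reverse complement is ATACGTAC, matching at positions 110–117.
Each forward site pairs with the reverse site to give a product ending at position 117: sizes 106, 20 bp.

106 bp, 20 bp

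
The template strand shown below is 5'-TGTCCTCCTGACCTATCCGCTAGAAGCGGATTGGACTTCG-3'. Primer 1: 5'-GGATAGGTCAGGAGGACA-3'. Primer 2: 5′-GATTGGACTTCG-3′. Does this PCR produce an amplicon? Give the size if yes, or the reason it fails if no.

No product — the primers' 3' ends point away from each other.

Primer 1 (GGATAGGTCAGGAGGACA) has reverse complement TGTCCTCCTGACCTATCC, which matches the top strand at positions 1–18; primer 1 anneals to the top strand there with its 3' end pointing upstream toward position 1.
Primer 2 (GATTGGACTTCG) matches the top strand directly at positions 29–40; it anneals to the bottom strand with its 3' end pointing downstream toward position 40.
The 3' ends diverge (primer 1 extends toward position 1, primer 2 toward position 40), so the primers never converge on a shared product.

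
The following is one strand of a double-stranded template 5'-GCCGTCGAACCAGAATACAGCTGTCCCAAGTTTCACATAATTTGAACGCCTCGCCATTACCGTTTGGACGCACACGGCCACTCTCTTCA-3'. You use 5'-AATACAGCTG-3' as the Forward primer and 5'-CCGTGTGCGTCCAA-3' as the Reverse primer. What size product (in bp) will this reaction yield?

The forward primer matches the template at positions 14–23.
Taking the reverse complement of CCGTGTGCGTCCAA gives TTGGACGCACACGG, found at positions 64–77 on the template; the primer anneals here to the top strand with its 3' end pointing upstream.
Amplicon spans positions 14–77: 64 bp.

64 bp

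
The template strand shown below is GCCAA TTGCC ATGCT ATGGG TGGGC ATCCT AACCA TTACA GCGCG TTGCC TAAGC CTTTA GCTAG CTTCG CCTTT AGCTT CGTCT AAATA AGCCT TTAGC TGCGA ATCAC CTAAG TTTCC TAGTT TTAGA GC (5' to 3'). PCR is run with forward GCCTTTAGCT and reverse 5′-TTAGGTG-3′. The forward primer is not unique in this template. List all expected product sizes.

61 bp, 45 bp, 23 bp

The forward primer GCCTTTAGCT matches the top strand at positions 54–63, 70–79, 92–101.
The reverse primer's reverse complement is CACCTAA, matching at positions 108–114.
Each forward site pairs with the reverse site to give a product ending at position 114: sizes 61, 45, 23 bp.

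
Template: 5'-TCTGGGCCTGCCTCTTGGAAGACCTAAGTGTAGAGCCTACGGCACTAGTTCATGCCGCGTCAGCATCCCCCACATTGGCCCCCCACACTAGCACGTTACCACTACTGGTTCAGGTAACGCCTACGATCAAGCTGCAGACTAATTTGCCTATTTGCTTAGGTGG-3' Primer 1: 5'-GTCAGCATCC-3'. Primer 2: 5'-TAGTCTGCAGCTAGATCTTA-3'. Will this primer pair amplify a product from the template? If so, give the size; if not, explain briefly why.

Primer 2 (TAGTCTGCAGCTAGATCTTA) does not match the top strand, and its reverse complement TAAGATCTAGCTGCAGACTA does not match either.
With no annealing site for primer 2, no amplification occurs.

No product — primer 2 has no binding site in the template.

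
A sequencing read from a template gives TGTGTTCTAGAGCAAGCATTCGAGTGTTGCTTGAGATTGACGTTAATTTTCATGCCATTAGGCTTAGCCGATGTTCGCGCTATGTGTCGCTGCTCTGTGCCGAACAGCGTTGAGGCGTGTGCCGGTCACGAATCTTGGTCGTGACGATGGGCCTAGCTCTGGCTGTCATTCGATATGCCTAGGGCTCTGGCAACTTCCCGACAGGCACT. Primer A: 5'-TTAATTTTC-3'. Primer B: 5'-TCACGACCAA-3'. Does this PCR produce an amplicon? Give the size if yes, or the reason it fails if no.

Yes — a 102 bp product.

Primer A (TTAATTTTC) matches the top strand at positions 43–51; it acts as a forward primer.
Primer B's reverse complement is TTGGTCGTGA, matching the top strand at positions 135–144; it acts as a reverse primer.
The 3' ends face each other across positions 43–144, giving a 102 bp product.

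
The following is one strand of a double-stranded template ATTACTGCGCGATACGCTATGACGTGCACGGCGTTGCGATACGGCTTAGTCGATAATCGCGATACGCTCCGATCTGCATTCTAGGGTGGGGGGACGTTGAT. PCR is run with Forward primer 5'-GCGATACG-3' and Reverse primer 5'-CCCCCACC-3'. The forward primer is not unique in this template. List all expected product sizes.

The forward primer GCGATACG matches the top strand at positions 9–16, 36–43, 59–66.
The reverse primer's reverse complement is GGTGGGGG, matching at positions 85–92.
Each forward site pairs with the reverse site to give a product ending at position 92: sizes 84, 57, 34 bp.

84 bp, 57 bp, 34 bp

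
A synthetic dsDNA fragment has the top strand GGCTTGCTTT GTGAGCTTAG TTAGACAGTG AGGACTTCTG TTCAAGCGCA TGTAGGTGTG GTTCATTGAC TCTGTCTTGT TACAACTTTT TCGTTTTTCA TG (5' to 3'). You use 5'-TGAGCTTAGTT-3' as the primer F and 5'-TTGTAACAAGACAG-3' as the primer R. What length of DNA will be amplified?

The forward primer matches the template at positions 12–22.
Taking the reverse complement of TTGTAACAAGACAG gives CTGTCTTGTTACAA, found at positions 72–85 on the template; the primer anneals here to the top strand with its 3' end pointing upstream.
The product runs from position 12 to position 85, so its length is 85 − 12 + 1 = 74 bp.

74 bp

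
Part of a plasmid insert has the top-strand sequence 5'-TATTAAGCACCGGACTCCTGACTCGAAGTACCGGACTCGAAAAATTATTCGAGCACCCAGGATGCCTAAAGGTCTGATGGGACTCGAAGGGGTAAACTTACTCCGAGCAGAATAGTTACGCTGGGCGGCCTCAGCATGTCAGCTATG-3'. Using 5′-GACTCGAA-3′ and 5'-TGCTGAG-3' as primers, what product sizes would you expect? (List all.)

The forward primer GACTCGAA matches the top strand at positions 20–27, 34–41, 81–88.
The reverse primer's reverse complement is CTCAGCA, matching at positions 130–136.
Each forward site pairs with the reverse site to give a product ending at position 136: sizes 117, 103, 56 bp.

117 bp, 103 bp, 56 bp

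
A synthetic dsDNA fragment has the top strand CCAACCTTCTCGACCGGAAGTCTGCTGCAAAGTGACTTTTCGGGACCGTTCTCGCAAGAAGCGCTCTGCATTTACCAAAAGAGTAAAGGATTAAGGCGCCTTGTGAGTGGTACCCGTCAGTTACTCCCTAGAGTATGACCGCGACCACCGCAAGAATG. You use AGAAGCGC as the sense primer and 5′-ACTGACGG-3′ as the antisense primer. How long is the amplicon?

Forward primer AGAAGCGC is found on the top strand at positions 57–64.
Taking the reverse complement of ACTGACGG gives CCGTCAGT, found at positions 114–121 on the template; the primer anneals here to the top strand with its 3' end pointing upstream.
Product length = (reverse-primer end) − (forward-primer start) + 1 = 121 − 57 + 1 = 65 bp.

65 bp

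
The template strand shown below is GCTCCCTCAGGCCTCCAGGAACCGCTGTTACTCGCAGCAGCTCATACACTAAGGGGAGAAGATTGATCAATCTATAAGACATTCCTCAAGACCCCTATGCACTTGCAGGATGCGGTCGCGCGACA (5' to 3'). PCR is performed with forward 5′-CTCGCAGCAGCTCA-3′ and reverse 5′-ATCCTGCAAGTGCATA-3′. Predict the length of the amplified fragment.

Forward primer CTCGCAGCAGCTCA is found on the top strand at positions 31–44.
Taking the reverse complement of ATCCTGCAAGTGCATA gives TATGCACTTGCAGGAT, found at positions 96–111 on the template; the primer anneals here to the top strand with its 3' end pointing upstream.
The product runs from position 31 to position 111, so its length is 111 − 31 + 1 = 81 bp.

81 bp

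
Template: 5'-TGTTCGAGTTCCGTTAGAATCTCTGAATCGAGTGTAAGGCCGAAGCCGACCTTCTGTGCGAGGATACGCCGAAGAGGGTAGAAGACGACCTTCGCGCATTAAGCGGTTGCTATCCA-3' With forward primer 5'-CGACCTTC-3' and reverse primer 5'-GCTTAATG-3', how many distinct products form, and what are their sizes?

Two products: 58 bp, 19 bp

The forward primer CGACCTTC matches the top strand at positions 47–54, 86–93.
The reverse primer's reverse complement is CATTAAGC, matching at positions 97–104.
Each forward site pairs with the reverse site to give a product ending at position 104: sizes 58, 19 bp.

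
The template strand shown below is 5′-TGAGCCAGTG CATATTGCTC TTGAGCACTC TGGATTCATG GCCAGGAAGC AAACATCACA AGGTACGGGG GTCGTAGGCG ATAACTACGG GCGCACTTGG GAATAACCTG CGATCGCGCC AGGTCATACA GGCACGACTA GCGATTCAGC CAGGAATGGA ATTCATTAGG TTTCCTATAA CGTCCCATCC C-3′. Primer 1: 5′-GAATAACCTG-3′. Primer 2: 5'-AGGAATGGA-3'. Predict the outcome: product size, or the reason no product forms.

Primer 1 (GAATAACCTG) matches the top strand at positions 101–110 (3' end points downstream).
Primer 2 (AGGAATGGA) also matches the top strand directly, at positions 152–160 — its reverse complement TCCATTCCT is not present.
Both primers anneal to the bottom strand with 3' ends pointing the same way, so neither can prime synthesis back toward the other.

No product — both primers anneal to the same strand and extend in the same direction.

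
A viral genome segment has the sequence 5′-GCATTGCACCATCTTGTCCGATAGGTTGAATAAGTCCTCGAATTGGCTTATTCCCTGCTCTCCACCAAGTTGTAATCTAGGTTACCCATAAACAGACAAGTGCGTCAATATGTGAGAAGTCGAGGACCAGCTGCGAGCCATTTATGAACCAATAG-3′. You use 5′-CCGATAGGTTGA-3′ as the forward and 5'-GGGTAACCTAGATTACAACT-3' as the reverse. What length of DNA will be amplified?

70 bp

Forward primer CCGATAGGTTGA is found on the top strand at positions 18–29.
Taking the reverse complement of GGGTAACCTAGATTACAACT gives AGTTGTAATCTAGGTTACCC, found at positions 68–87 on the template; the primer anneals here to the top strand with its 3' end pointing upstream.
Product length = (reverse-primer end) − (forward-primer start) + 1 = 87 − 18 + 1 = 70 bp.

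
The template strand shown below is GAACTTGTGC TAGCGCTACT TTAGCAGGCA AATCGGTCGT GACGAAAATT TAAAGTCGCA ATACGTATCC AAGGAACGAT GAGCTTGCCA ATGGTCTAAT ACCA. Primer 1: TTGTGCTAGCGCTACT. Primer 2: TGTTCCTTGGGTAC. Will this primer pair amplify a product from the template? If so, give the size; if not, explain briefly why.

No product — primer 2 has no binding site in the template.

Primer 2 (TGTTCCTTGGGTAC) does not match the top strand, and its reverse complement GTACCCAAGGAACA does not match either.
With no annealing site for primer 2, no amplification occurs.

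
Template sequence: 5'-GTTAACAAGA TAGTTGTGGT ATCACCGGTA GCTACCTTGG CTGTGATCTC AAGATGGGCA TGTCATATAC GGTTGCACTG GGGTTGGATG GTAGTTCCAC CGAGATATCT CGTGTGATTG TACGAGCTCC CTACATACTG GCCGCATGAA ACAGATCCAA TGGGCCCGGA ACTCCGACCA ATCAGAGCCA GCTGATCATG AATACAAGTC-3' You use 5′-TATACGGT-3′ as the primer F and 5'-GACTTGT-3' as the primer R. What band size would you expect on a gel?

145 bp

The forward primer matches the template at positions 66–73.
Reverse complement of the reverse primer: ACAAGTC. This occurs on the top strand at positions 204–210.
Amplicon spans positions 66–210: 145 bp.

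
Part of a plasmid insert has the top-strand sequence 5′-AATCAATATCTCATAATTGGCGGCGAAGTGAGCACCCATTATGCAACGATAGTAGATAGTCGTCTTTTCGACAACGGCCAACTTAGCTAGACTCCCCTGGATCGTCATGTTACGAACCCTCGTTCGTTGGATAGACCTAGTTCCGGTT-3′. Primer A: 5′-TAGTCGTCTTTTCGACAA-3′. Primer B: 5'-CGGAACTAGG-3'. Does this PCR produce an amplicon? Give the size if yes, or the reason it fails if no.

Yes — an 89 bp product.

Primer A (TAGTCGTCTTTTCGACAA) matches the top strand at positions 57–74; it acts as a forward primer.
Primer B's reverse complement is CCTAGTTCCG, matching the top strand at positions 136–145; it acts as a reverse primer.
The 3' ends face each other across positions 57–145, giving an 89 bp product.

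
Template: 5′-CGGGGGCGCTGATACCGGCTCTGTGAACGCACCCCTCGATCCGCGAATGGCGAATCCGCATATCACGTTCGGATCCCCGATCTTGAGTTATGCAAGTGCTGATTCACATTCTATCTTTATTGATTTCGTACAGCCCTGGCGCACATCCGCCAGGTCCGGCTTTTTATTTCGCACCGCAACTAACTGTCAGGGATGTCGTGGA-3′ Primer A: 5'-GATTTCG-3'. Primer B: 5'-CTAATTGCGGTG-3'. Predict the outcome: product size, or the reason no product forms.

Primer B (CTAATTGCGGTG) does not match the top strand, and its reverse complement CACCGCAATTAG does not match either.
With no annealing site for primer B, no amplification occurs.

No product — primer B has no binding site in the template.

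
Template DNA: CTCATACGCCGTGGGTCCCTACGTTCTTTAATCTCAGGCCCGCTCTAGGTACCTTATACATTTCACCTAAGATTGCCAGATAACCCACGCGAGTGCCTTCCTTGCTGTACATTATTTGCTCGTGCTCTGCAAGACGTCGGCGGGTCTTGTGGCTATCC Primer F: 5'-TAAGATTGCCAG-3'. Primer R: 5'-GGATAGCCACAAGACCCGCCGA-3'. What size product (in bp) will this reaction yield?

91 bp

The forward primer matches the template at positions 68–79.
The reverse primer's reverse complement is TCGGCGGGTCTTGTGGCTATCC, which matches the template at positions 137–158.
Product length = (reverse-primer end) − (forward-primer start) + 1 = 158 − 68 + 1 = 91 bp.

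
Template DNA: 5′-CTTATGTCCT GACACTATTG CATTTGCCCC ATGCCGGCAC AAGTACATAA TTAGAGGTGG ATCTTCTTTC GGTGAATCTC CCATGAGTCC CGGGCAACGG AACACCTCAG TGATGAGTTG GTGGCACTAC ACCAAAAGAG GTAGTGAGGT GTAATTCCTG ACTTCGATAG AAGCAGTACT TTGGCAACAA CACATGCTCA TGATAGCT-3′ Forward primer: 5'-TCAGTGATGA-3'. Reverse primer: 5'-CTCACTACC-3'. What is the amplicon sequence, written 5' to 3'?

Scanning the template, TCAGTGATGA occurs at positions 107–116; this primer anneals to the bottom strand there with its 3' end pointing downstream.
Taking the reverse complement of CTCACTACC gives GGTAGTGAG, found at positions 140–148 on the template; the primer anneals here to the top strand with its 3' end pointing upstream.
The product is the template from position 107 through 148 (42 bp).

5'-TCAGTGATGAGTTGGTGGCACTACACCAAAAGAGGTAGTGAG-3'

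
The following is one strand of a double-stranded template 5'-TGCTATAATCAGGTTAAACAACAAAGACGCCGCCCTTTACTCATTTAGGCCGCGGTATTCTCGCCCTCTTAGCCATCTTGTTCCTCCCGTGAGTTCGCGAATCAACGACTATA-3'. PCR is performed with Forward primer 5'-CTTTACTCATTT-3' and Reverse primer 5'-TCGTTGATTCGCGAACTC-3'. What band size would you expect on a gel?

74 bp

Scanning the template, CTTTACTCATTT occurs at positions 35–46; this primer anneals to the bottom strand there with its 3' end pointing downstream.
The reverse primer's reverse complement is GAGTTCGCGAATCAACGA, which matches the template at positions 91–108.
Amplicon spans positions 35–108: 74 bp.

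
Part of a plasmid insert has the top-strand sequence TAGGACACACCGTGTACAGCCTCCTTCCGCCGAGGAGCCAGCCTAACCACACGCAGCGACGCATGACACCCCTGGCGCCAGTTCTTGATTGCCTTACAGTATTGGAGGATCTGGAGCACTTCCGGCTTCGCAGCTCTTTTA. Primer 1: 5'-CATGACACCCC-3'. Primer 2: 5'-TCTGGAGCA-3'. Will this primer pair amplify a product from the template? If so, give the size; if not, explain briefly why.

Primer 1 (CATGACACCCC) matches the top strand at positions 62–72 (3' end points downstream).
Primer 2 (TCTGGAGCA) also matches the top strand directly, at positions 110–118 — its reverse complement TGCTCCAGA is not present.
Both primers anneal to the bottom strand with 3' ends pointing the same way, so neither can prime synthesis back toward the other.

No product — both primers anneal to the same strand and extend in the same direction.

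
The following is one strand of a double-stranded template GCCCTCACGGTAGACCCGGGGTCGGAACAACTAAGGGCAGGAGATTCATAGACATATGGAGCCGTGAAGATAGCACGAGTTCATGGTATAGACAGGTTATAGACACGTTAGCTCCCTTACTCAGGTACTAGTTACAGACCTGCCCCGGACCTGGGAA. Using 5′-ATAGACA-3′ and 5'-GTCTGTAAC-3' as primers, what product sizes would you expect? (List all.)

92 bp, 52 bp, 41 bp

The forward primer ATAGACA matches the top strand at positions 48–54, 88–94, 99–105.
The reverse primer's reverse complement is GTTACAGAC, matching at positions 131–139.
Each forward site pairs with the reverse site to give a product ending at position 139: sizes 92, 52, 41 bp.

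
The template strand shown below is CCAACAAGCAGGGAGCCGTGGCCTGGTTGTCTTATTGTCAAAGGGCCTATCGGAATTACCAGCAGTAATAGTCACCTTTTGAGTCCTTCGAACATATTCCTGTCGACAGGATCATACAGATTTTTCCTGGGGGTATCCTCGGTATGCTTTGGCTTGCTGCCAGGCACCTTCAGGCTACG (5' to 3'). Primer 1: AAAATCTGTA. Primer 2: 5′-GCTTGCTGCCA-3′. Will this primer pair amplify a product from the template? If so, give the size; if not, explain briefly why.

Primer 1 (AAAATCTGTA) has reverse complement TACAGATTTT, which matches the top strand at positions 115–124; primer 1 anneals to the top strand there with its 3' end pointing upstream toward position 115.
Primer 2 (GCTTGCTGCCA) matches the top strand directly at positions 152–162; it anneals to the bottom strand with its 3' end pointing downstream toward position 162.
The 3' ends diverge (primer 1 extends toward position 1, primer 2 toward position 179), so the primers never converge on a shared product.

No product — the primers' 3' ends point away from each other.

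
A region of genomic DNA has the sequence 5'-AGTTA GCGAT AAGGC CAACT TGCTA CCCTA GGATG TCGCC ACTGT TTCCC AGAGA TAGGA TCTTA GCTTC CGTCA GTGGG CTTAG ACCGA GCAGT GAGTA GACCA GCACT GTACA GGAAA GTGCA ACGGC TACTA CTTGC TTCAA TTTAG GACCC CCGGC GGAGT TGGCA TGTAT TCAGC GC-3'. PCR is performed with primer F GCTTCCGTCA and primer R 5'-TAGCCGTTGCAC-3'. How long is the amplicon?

The forward primer matches the template at positions 66–75.
The reverse primer's reverse complement is GTGCAACGGCTA, which matches the template at positions 121–132.
The product runs from position 66 to position 132, so its length is 132 − 66 + 1 = 67 bp.

67 bp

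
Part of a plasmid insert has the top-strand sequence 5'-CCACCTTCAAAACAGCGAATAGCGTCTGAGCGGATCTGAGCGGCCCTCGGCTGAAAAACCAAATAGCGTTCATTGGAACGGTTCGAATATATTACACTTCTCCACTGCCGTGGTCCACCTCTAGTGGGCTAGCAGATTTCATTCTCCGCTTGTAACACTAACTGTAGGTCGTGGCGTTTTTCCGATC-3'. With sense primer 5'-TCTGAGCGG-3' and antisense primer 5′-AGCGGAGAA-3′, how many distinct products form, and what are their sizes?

The forward primer TCTGAGCGG matches the top strand at positions 25–33, 35–43.
The reverse primer's reverse complement is TTCTCCGCT, matching at positions 142–150.
Each forward site pairs with the reverse site to give a product ending at position 150: sizes 126, 116 bp.

Two products: 126 bp, 116 bp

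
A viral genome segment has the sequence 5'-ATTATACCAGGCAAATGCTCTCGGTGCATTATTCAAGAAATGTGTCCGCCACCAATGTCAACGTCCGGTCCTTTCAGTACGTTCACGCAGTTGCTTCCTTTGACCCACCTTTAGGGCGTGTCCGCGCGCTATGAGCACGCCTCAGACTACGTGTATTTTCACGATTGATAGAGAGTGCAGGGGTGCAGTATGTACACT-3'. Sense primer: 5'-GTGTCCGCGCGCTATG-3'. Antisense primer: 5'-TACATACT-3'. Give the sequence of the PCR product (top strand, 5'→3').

5'-GTGTCCGCGCGCTATGAGCACGCCTCAGACTACGTGTATTTTCACGATTGATAGAGAGTGCAGGGGTGCAGTATGTA-3'

The forward primer matches the template at positions 118–133.
Taking the reverse complement of TACATACT gives AGTATGTA, found at positions 187–194 on the template; the primer anneals here to the top strand with its 3' end pointing upstream.
The product is the template from position 118 through 194 (77 bp).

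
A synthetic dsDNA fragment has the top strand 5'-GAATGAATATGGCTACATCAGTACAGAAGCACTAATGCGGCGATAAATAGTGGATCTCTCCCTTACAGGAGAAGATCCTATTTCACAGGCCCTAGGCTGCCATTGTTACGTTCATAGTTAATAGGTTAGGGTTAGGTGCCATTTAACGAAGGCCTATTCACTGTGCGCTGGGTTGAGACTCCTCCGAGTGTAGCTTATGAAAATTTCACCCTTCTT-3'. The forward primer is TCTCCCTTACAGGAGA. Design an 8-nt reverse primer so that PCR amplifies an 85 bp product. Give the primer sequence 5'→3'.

The forward primer binds at positions 57–72, so an 85 bp product ends at position 57 + 85 − 1 = 141.
The reverse primer anneals to the top strand over positions 134–141, i.e. to AGGTGCCA.
Its sequence written 5'→3' is the reverse complement: TGGCACCT.

5'-TGGCACCT-3'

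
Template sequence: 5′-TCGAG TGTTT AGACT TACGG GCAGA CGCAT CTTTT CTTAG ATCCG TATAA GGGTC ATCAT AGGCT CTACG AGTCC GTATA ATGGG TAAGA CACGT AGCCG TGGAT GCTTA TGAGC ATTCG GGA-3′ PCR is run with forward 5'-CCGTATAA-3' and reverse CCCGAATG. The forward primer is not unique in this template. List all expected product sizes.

The forward primer CCGTATAA matches the top strand at positions 43–50, 74–81.
The reverse primer's reverse complement is CATTCGGG, matching at positions 115–122.
Each forward site pairs with the reverse site to give a product ending at position 122: sizes 80, 49 bp.

80 bp, 49 bp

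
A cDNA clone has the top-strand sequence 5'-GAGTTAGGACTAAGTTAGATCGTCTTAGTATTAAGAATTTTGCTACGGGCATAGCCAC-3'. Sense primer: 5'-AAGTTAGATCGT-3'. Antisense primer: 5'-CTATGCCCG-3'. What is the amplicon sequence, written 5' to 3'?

5'-AAGTTAGATCGTCTTAGTATTAAGAATTTTGCTACGGGCATAG-3'

The forward primer matches the template at positions 12–23.
Taking the reverse complement of CTATGCCCG gives CGGGCATAG, found at positions 46–54 on the template; the primer anneals here to the top strand with its 3' end pointing upstream.
The product is the template from position 12 through 54 (43 bp).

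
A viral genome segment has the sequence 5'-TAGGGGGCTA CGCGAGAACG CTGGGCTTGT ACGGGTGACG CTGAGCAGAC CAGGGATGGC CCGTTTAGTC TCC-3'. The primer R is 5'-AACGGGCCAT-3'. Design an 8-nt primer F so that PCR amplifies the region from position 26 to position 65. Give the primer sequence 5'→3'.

5'-CTTGTACG-3'

The reverse primer's reverse complement ATGGCCCGTT matches the template at positions 56–65; the product starts at position 26.
The forward primer is identical to the top strand over positions 26–33: CTTGTACG.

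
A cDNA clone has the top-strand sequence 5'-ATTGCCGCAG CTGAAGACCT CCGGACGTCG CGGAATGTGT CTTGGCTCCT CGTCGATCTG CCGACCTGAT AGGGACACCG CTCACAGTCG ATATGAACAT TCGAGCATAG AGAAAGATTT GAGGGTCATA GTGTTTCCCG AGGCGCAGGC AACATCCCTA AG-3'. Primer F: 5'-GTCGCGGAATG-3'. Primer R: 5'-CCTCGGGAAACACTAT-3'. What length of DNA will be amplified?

117 bp

Scanning the template, GTCGCGGAATG occurs at positions 27–37; this primer anneals to the bottom strand there with its 3' end pointing downstream.
Reverse complement of the reverse primer: ATAGTGTTTCCCGAGG. This occurs on the top strand at positions 128–143.
Amplicon spans positions 27–143: 117 bp.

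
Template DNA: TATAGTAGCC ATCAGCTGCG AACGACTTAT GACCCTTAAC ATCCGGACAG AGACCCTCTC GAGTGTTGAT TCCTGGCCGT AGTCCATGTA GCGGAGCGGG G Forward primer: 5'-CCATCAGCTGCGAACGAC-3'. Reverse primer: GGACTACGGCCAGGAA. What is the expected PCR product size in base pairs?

Forward primer CCATCAGCTGCGAACGAC is found on the top strand at positions 9–26.
The reverse primer's reverse complement is TTCCTGGCCGTAGTCC, which matches the template at positions 70–85.
The product runs from position 9 to position 85, so its length is 85 − 9 + 1 = 77 bp.

77 bp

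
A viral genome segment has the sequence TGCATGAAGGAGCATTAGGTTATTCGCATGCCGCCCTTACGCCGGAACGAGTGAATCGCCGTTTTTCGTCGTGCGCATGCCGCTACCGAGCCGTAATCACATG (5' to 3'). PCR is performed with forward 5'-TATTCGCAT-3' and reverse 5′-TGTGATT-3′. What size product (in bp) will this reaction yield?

Scanning the template, TATTCGCAT occurs at positions 21–29; this primer anneals to the bottom strand there with its 3' end pointing downstream.
The reverse primer's reverse complement is AATCACA, which matches the template at positions 95–101.
Product length = (reverse-primer end) − (forward-primer start) + 1 = 101 − 21 + 1 = 81 bp.

81 bp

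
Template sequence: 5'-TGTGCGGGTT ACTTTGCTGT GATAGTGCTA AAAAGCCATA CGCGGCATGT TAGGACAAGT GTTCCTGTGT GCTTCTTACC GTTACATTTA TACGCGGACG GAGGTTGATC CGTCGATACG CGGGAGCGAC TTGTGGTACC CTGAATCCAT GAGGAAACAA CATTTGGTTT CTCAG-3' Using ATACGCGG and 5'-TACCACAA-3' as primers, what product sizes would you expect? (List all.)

101 bp, 49 bp, 23 bp

The forward primer ATACGCGG matches the top strand at positions 38–45, 90–97, 116–123.
The reverse primer's reverse complement is TTGTGGTA, matching at positions 131–138.
Each forward site pairs with the reverse site to give a product ending at position 138: sizes 101, 49, 23 bp.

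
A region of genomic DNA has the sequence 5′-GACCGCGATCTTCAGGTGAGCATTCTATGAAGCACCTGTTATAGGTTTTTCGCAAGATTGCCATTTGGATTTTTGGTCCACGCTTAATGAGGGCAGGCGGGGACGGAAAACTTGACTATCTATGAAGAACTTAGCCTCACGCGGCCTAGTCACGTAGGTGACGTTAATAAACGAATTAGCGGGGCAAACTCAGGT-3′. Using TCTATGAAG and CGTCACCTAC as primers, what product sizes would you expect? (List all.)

140 bp, 45 bp

The forward primer TCTATGAAG matches the top strand at positions 24–32, 119–127.
The reverse primer's reverse complement is GTAGGTGACG, matching at positions 154–163.
Each forward site pairs with the reverse site to give a product ending at position 163: sizes 140, 45 bp.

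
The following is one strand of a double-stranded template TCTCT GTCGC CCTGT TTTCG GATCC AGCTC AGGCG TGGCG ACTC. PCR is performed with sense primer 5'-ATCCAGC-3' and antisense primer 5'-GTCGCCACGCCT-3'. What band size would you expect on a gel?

The forward primer matches the template at positions 22–28.
Reverse complement of the reverse primer: AGGCGTGGCGAC. This occurs on the top strand at positions 31–42.
Product length = (reverse-primer end) − (forward-primer start) + 1 = 42 − 22 + 1 = 21 bp.

21 bp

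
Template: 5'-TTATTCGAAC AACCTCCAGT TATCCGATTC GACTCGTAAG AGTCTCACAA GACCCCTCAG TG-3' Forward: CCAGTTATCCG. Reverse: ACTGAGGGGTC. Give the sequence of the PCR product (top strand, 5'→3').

The forward primer matches the template at positions 16–26.
The reverse primer's reverse complement is GACCCCTCAGT, which matches the template at positions 51–61.
The product is the template from position 16 through 61 (46 bp).

5'-CCAGTTATCCGATTCGACTCGTAAGAGTCTCACAAGACCCCTCAGT-3'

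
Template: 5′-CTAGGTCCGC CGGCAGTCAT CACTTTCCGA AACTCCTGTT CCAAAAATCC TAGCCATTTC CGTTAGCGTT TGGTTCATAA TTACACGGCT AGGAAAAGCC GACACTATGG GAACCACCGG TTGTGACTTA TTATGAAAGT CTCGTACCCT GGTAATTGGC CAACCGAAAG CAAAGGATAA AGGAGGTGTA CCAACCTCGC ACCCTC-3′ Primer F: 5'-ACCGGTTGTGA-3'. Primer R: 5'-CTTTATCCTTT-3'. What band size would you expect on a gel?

67 bp

The forward primer matches the template at positions 116–126.
Reverse complement of the reverse primer: AAAGGATAAAG. This occurs on the top strand at positions 172–182.
Product length = (reverse-primer end) − (forward-primer start) + 1 = 182 − 116 + 1 = 67 bp.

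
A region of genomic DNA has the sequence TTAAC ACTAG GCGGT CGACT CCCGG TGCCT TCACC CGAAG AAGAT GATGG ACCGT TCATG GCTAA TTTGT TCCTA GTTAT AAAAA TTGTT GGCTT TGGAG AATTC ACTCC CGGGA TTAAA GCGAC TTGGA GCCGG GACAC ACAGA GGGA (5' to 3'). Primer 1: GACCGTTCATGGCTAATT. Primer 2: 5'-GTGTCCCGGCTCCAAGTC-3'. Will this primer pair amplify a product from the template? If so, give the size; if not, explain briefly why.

Primer 1 (GACCGTTCATGGCTAATT) matches the top strand at positions 50–67; it acts as a forward primer.
Primer 2's reverse complement is GACTTGGAGCCGGGACAC, matching the top strand at positions 123–140; it acts as a reverse primer.
The 3' ends face each other across positions 50–140, giving a 91 bp product.

Yes — a 91 bp product.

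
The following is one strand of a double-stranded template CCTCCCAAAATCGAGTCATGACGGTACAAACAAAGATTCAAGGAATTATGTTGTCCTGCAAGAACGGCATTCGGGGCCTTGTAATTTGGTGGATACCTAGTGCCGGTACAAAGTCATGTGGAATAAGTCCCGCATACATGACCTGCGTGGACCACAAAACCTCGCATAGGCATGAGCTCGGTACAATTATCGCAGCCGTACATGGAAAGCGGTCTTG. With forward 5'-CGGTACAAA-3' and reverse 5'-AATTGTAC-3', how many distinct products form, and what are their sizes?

Two products: 167 bp, 85 bp

The forward primer CGGTACAAA matches the top strand at positions 22–30, 104–112.
The reverse primer's reverse complement is GTACAATT, matching at positions 181–188.
Each forward site pairs with the reverse site to give a product ending at position 188: sizes 167, 85 bp.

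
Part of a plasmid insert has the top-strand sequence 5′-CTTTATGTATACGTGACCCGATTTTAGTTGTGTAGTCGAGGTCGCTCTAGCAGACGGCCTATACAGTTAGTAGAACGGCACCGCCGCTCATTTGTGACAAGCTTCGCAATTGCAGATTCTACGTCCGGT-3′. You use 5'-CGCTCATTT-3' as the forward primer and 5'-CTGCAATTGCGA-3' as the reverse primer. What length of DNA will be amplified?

Forward primer CGCTCATTT is found on the top strand at positions 85–93.
The reverse primer's reverse complement is TCGCAATTGCAG, which matches the template at positions 104–115.
Amplicon spans positions 85–115: 31 bp.

31 bp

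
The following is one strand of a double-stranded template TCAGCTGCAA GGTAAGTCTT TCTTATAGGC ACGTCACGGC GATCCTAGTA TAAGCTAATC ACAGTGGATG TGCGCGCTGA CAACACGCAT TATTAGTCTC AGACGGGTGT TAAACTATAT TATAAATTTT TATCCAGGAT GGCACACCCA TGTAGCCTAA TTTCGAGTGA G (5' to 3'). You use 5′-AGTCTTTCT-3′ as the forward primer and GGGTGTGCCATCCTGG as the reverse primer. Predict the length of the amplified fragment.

135 bp

Scanning the template, AGTCTTTCT occurs at positions 15–23; this primer anneals to the bottom strand there with its 3' end pointing downstream.
Taking the reverse complement of GGGTGTGCCATCCTGG gives CCAGGATGGCACACCC, found at positions 134–149 on the template; the primer anneals here to the top strand with its 3' end pointing upstream.
Product length = (reverse-primer end) − (forward-primer start) + 1 = 149 − 15 + 1 = 135 bp.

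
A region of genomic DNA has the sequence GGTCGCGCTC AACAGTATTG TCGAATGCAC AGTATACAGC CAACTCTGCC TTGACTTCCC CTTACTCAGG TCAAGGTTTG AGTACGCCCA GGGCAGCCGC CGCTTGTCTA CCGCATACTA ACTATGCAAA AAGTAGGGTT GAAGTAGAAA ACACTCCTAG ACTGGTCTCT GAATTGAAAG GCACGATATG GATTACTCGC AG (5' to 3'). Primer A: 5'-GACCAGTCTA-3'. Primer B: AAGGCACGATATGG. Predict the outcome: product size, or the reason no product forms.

No product — the primers' 3' ends point away from each other.

Primer A (GACCAGTCTA) has reverse complement TAGACTGGTC, which matches the top strand at positions 158–167; primer A anneals to the top strand there with its 3' end pointing upstream toward position 158.
Primer B (AAGGCACGATATGG) matches the top strand directly at positions 178–191; it anneals to the bottom strand with its 3' end pointing downstream toward position 191.
The 3' ends diverge (primer A extends toward position 1, primer B toward position 202), so the primers never converge on a shared product.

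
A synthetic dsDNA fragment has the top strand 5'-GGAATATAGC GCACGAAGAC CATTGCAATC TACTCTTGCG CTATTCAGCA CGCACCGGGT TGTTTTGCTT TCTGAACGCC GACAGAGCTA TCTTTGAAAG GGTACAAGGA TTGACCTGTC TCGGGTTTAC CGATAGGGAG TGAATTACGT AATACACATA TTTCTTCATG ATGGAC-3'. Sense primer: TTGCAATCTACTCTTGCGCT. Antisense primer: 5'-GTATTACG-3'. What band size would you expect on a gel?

Scanning the template, TTGCAATCTACTCTTGCGCT occurs at positions 23–42; this primer anneals to the bottom strand there with its 3' end pointing downstream.
The reverse primer's reverse complement is CGTAATAC, which matches the template at positions 148–155.
The product runs from position 23 to position 155, so its length is 155 − 23 + 1 = 133 bp.

133 bp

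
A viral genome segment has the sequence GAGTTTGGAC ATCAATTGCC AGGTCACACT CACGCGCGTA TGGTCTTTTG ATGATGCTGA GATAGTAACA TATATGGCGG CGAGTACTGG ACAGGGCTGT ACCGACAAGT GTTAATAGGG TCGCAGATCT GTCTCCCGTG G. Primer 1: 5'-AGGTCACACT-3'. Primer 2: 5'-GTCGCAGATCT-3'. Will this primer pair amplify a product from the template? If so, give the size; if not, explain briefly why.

No product — both primers anneal to the same strand and extend in the same direction.

Primer 1 (AGGTCACACT) matches the top strand at positions 21–30 (3' end points downstream).
Primer 2 (GTCGCAGATCT) also matches the top strand directly, at positions 120–130 — its reverse complement AGATCTGCGAC is not present.
Both primers anneal to the bottom strand with 3' ends pointing the same way, so neither can prime synthesis back toward the other.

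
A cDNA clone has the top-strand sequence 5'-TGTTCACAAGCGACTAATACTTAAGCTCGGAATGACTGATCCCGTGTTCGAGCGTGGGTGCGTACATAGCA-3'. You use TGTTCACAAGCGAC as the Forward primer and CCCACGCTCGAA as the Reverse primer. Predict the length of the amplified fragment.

58 bp

The forward primer matches the template at positions 1–14.
The reverse primer's reverse complement is TTCGAGCGTGGG, which matches the template at positions 47–58.
The product runs from position 1 to position 58, so its length is 58 − 1 + 1 = 58 bp.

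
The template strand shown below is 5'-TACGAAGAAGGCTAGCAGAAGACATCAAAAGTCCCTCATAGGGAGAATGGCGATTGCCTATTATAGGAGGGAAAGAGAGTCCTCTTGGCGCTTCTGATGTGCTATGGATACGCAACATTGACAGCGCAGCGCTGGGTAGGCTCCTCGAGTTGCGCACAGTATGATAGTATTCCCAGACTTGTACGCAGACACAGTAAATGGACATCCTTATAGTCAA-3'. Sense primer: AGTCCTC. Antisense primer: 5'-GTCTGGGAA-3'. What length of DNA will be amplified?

Scanning the template, AGTCCTC occurs at positions 78–84; this primer anneals to the bottom strand there with its 3' end pointing downstream.
The reverse primer's reverse complement is TTCCCAGAC, which matches the template at positions 170–178.
The product runs from position 78 to position 178, so its length is 178 − 78 + 1 = 101 bp.

101 bp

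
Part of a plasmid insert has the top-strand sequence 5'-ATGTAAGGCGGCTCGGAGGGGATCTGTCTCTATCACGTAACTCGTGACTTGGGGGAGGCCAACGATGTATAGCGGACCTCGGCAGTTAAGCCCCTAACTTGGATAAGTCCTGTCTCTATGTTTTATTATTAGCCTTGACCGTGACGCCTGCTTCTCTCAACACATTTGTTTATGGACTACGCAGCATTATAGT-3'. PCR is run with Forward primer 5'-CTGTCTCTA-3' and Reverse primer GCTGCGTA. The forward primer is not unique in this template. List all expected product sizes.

162 bp, 76 bp

The forward primer CTGTCTCTA matches the top strand at positions 24–32, 110–118.
The reverse primer's reverse complement is TACGCAGC, matching at positions 178–185.
Each forward site pairs with the reverse site to give a product ending at position 185: sizes 162, 76 bp.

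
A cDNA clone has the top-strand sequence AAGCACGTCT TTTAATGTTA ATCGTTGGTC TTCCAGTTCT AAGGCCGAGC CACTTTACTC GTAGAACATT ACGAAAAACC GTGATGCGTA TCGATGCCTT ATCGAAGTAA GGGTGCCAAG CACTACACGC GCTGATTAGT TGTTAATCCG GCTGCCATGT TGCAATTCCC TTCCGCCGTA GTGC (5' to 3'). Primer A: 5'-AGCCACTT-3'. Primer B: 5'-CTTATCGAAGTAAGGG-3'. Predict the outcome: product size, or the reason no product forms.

No product — both primers anneal to the same strand and extend in the same direction.

Primer A (AGCCACTT) matches the top strand at positions 48–55 (3' end points downstream).
Primer B (CTTATCGAAGTAAGGG) also matches the top strand directly, at positions 98–113 — its reverse complement CCCTTACTTCGATAAG is not present.
Both primers anneal to the bottom strand with 3' ends pointing the same way, so neither can prime synthesis back toward the other.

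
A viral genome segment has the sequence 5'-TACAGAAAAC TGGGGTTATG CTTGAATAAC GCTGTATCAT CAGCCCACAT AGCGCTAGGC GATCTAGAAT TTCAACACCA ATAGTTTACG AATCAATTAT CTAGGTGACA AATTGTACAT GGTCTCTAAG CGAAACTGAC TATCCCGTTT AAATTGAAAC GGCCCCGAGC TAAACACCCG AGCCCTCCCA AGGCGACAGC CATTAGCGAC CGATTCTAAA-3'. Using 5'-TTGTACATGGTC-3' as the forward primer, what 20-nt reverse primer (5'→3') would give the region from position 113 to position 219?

The product's 3' end on the top strand is position 219.
The reverse primer anneals to the top strand over positions 200–219, i.e. to CCATTAGCGACCGATTCTAA.
Its sequence written 5'→3' is the reverse complement: TTAGAATCGGTCGCTAATGG.

5'-TTAGAATCGGTCGCTAATGG-3'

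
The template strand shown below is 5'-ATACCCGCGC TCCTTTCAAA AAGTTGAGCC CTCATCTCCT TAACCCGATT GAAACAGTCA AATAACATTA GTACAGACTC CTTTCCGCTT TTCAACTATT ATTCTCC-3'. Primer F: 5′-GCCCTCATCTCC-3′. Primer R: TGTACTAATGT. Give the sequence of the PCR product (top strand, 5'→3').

Forward primer GCCCTCATCTCC is found on the top strand at positions 28–39.
Reverse complement of the reverse primer: ACATTAGTACA. This occurs on the top strand at positions 65–75.
The product is the template from position 28 through 75 (48 bp).

5'-GCCCTCATCTCCTTAACCCGATTGAAACAGTCAAATAACATTAGTACA-3'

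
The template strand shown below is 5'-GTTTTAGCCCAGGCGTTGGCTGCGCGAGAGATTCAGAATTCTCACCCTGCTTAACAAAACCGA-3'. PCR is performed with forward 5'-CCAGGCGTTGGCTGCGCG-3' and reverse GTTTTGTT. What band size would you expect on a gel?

The forward primer matches the template at positions 9–26.
The reverse primer's reverse complement is AACAAAAC, which matches the template at positions 53–60.
Amplicon spans positions 9–60: 52 bp.

52 bp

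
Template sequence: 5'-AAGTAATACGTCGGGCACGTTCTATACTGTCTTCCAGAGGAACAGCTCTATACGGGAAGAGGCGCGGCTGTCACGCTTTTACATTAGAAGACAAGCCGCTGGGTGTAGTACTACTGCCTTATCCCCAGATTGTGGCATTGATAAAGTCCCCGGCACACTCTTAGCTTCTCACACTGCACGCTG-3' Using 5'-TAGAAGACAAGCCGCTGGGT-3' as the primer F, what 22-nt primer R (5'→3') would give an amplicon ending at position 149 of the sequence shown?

The forward primer binds at positions 85–104; the product's 3' end on the top strand is position 149.
The reverse primer anneals to the top strand over positions 128–149, i.e. to GATTGTGGCATTGATAAAGTCC.
Its sequence written 5'→3' is the reverse complement: GGACTTTATCAATGCCACAATC.

5'-GGACTTTATCAATGCCACAATC-3'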